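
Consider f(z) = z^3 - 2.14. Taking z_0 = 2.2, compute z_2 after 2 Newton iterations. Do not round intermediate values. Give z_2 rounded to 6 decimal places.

1.349849

f'(z) = 3z^2
z_0 = 2.200000: f = 8.508000, f' = 14.520000 → z_1 = 2.200000 - (8.508000)/(14.520000) = 1.614050
z_1 = 1.614050: f = 2.064851, f' = 7.815468 → z_2 = 1.614050 - (2.064851)/(7.815468) = 1.349849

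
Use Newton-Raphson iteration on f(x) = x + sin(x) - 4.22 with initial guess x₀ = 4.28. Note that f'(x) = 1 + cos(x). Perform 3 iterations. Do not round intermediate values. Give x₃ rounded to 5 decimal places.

x_0 = 4.280000: f = -0.847967, f' = 0.580959 → x_1 = 4.280000 - (-0.847967)/(0.580959) = 5.739599
x_1 = 5.739599: f = 1.002391, f' = 1.855860 → x_2 = 5.739599 - (1.002391)/(1.855860) = 5.199477
x_2 = 5.199477: f = 0.095778, f' = 1.468055 → x_3 = 5.199477 - (0.095778)/(1.468055) = 5.134236

5.13424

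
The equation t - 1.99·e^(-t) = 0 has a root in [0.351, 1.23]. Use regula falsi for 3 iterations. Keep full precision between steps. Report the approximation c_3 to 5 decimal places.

0.85093

f(0.351000) = -1.049928, f(1.230000) = 0.648338
step 1: c = 0.894429, f(c) = 0.080835 > 0 → new bracket [0.351000, 0.894429]
step 2: c = 0.855581, f(c) = 0.009758 > 0 → new bracket [0.351000, 0.855581]
step 3: c = 0.850934, f(c) = 0.001173 > 0 → new bracket [0.351000, 0.850934]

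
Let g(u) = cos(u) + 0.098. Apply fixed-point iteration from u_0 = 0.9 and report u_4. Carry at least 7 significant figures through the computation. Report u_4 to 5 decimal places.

0.82426

u_1 = g(0.900000) = 0.719610
u_2 = g(0.719610) = 0.850063
u_3 = g(0.850063) = 0.757936
u_4 = g(0.757936) = 0.824256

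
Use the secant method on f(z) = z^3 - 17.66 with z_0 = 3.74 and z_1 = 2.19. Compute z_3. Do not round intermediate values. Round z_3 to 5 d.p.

2.63171

Secant update: z_(k+1) = z_k − f(z_k)·(z_k − z_(k-1))/(f(z_k) − f(z_(k-1))).
f(z_0) = 34.653624, f(z_1) = -7.156541
z_2 = 2.190000 - (-7.156541)·(2.190000 - 3.740000)/(-7.156541 - (34.653624)) = 2.455310; f(z_2) = -2.858055
z_3 = 2.455310 - (-2.858055)·(2.455310 - 2.190000)/(-2.858055 - (-7.156541)) = 2.631713; f(z_3) = 0.567025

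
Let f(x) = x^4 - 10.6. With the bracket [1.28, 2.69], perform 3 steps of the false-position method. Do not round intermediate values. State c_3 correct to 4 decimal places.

1.7194

False-position update: c = (a·f(b) − b·f(a))/(f(b) − f(a)); replace the endpoint whose sign matches f(c).
f(1.280000) = -7.915645, f(2.690000) = 41.761143
step 1: c = 1.504674, f(c) = -5.474112 < 0 → new bracket [1.504674, 2.690000]
step 2: c = 1.642041, f(c) = -3.329965 < 0 → new bracket [1.642041, 2.690000]
step 3: c = 1.719433, f(c) = -1.859406 < 0 → new bracket [1.719433, 2.690000]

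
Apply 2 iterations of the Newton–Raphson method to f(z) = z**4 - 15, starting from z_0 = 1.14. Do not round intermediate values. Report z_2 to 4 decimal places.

2.6362

Newton update: z ← z − f(z)/f'(z).
f'(z) = 4z**3
z_0 = 1.140000: f = -13.311040, f' = 5.926176 → z_1 = 1.140000 - (-13.311040)/(5.926176) = 3.386143
z_1 = 3.386143: f = 116.468369, f' = 155.301606 → z_2 = 3.386143 - (116.468369)/(155.301606) = 2.636194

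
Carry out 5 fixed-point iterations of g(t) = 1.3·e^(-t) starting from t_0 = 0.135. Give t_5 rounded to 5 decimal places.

0.74842

t_1 = g(0.135000) = 1.135831
t_2 = g(1.135831) = 0.417502
t_3 = g(0.417502) = 0.856297
t_4 = g(0.856297) = 0.552151
t_5 = g(0.552151) = 0.748423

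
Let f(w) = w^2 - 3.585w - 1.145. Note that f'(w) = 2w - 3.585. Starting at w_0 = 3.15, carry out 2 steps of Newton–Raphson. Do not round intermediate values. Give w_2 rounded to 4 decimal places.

3.8885

Newton update: w ← w − f(w)/f'(w).
w_0 = 3.150000: f = -2.515250, f' = 2.715000 → w_1 = 3.150000 - (-2.515250)/(2.715000) = 4.076427
w_1 = 4.076427: f = 0.858267, f' = 4.567855 → w_2 = 4.076427 - (0.858267)/(4.567855) = 3.888534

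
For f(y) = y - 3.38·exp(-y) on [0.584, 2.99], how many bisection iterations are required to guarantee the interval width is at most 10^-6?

22

Initial width b − a = 2.99 − 0.584 = 2.406000.
After n steps the width is (b−a)/2^n; need (b−a)/2^n ≤ 10^-6.
So n ≥ log₂(2.406000/10^-6) = log₂(2406000.0000) ≈ 21.1982.
Hence n = 22.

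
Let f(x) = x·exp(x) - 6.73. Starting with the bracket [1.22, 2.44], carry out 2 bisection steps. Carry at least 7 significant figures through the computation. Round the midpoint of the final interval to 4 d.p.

1.3725

f(1.220000) = -2.597631, f(2.440000) = 21.264219 (opposite signs)
step 1: m = 1.830000, f(m) = 4.678013 > 0 → root in [1.220000, 1.830000]
step 2: m = 1.525000, f(m) = 0.277594 > 0 → root in [1.220000, 1.525000]
Midpoint of [1.220000, 1.525000] = 1.372500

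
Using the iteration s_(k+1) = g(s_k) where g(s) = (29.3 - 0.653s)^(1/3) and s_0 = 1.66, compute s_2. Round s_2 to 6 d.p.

s_1 = g(1.660000) = 3.044378
s_2 = g(3.044378) = 3.011512

3.011512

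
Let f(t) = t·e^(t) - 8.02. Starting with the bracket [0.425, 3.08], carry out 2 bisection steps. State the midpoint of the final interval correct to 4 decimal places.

f(0.425000) = -7.369924, f(3.080000) = 58.995879 (opposite signs)
step 1: m = 1.752500, f(m) = 2.090185 > 0 → root in [0.425000, 1.752500]
step 2: m = 1.088750, f(m) = -4.785804 < 0 → root in [1.088750, 1.752500]
Midpoint of [1.088750, 1.752500] = 1.420625

1.4206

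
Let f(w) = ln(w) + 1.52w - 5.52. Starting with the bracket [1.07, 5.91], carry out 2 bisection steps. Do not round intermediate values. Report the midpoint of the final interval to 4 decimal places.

2.8850

f(1.070000) = -3.825941, f(5.910000) = 5.239846 (opposite signs)
step 1: m = 3.490000, f(m) = 1.034702 > 0 → root in [1.070000, 3.490000]
step 2: m = 2.280000, f(m) = -1.230225 < 0 → root in [2.280000, 3.490000]
Midpoint of [2.280000, 3.490000] = 2.885000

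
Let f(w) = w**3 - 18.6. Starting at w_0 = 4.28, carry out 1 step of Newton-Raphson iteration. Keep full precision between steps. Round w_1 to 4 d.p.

3.1918

f'(w) = 3w**2
w_0 = 4.280000: f = 59.802752, f' = 54.955200 → w_1 = 4.280000 - (59.802752)/(54.955200) = 3.191791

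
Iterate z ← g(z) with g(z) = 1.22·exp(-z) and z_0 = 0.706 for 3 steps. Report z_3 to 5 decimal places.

z_1 = g(0.706000) = 0.602210
z_2 = g(0.602210) = 0.668072
z_3 = g(0.668072) = 0.625489

0.62549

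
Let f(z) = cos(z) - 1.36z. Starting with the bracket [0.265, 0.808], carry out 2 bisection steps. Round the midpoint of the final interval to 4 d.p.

f(0.265000) = 0.604693, f(0.808000) = -0.407934 (opposite signs)
step 1: m = 0.536500, f(m) = 0.129863 > 0 → root in [0.536500, 0.808000]
step 2: m = 0.672250, f(m) = -0.131838 < 0 → root in [0.536500, 0.672250]
Midpoint of [0.536500, 0.672250] = 0.604375

0.6044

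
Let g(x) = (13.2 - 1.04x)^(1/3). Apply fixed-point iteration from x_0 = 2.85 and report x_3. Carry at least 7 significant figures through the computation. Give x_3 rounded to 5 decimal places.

x_1 = g(2.850000) = 2.171251
x_2 = g(2.171251) = 2.220058
x_3 = g(2.220058) = 2.216619

2.21662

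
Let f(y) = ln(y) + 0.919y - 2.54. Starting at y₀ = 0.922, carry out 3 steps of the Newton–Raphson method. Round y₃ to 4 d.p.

Newton update: y ← y − f(y)/f'(y).
f'(y) = 1/y + 0.919
y_0 = 0.922000: f = -1.773892, f' = 2.003599 → y_1 = 0.922000 - (-1.773892)/(2.003599) = 1.807353
y_1 = 1.807353: f = -0.287179, f' = 1.472295 → y_2 = 1.807353 - (-0.287179)/(1.472295) = 2.002408
y_2 = 2.002408: f = -0.005436, f' = 1.418399 → y_3 = 2.002408 - (-0.005436)/(1.418399) = 2.006241

2.0062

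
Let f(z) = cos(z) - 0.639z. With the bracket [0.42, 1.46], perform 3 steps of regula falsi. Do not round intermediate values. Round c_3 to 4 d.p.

0.9321

f(0.420000) = 0.644709, f(1.460000) = -0.822370
step 1: c = 0.877029, f(c) = 0.079017 > 0 → new bracket [0.877029, 1.460000]
step 2: c = 0.928133, f(c) = 0.006253 > 0 → new bracket [0.928133, 1.460000]
step 3: c = 0.932146, f(c) = 0.000471 > 0 → new bracket [0.932146, 1.460000]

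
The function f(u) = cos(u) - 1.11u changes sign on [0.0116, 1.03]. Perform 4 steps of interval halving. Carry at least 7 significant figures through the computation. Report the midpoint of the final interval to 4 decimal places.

0.6799

f(0.011600) = 0.987057, f(1.030000) = -0.628481 (opposite signs)
step 1: m = 0.520800, f(m) = 0.289333 > 0 → root in [0.520800, 1.030000]
step 2: m = 0.775400, f(m) = -0.146553 < 0 → root in [0.520800, 0.775400]
step 3: m = 0.648100, f(m) = 0.077841 > 0 → root in [0.648100, 0.775400]
step 4: m = 0.711750, f(m) = -0.032822 < 0 → root in [0.648100, 0.711750]
Midpoint of [0.648100, 0.711750] = 0.679925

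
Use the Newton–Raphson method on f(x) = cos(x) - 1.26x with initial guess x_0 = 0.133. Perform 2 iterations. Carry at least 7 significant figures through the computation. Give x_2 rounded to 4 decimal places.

0.6392

f'(x) = -sin(x) - 1.26
x_0 = 0.133000: f = 0.823589, f' = -1.392608 → x_1 = 0.133000 - (0.823589)/(-1.392608) = 0.724400
x_1 = 0.724400: f = -0.163847, f' = -1.922686 → x_2 = 0.724400 - (-0.163847)/(-1.922686) = 0.639182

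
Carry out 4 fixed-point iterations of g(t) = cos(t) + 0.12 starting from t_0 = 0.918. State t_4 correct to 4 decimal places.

t_1 = g(0.918000) = 0.727410
t_2 = g(0.727410) = 0.866899
t_3 = g(0.866899) = 0.767194
t_4 = g(0.767194) = 0.839861

0.8399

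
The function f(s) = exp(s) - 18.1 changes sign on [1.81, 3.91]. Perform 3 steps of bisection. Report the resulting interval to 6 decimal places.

[2.860000, 3.122500]

f(1.810000) = -11.989553, f(3.910000) = 31.798952 (opposite signs)
step 1: m = 2.860000, f(m) = -0.638473 < 0 → root in [2.860000, 3.910000]
step 2: m = 3.385000, f(m) = 11.417993 > 0 → root in [2.860000, 3.385000]
step 3: m = 3.122500, f(m) = 4.603066 > 0 → root in [2.860000, 3.122500]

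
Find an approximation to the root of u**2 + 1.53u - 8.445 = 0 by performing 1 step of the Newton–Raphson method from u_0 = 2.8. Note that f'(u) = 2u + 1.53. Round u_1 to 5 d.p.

u_0 = 2.800000: f = 3.679000, f' = 7.130000 → u_1 = 2.800000 - (3.679000)/(7.130000) = 2.284011

2.28401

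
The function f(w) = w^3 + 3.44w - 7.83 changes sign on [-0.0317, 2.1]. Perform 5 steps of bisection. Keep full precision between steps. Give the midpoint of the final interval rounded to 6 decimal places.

f(-0.031700) = -7.939080, f(2.100000) = 8.655000 (opposite signs)
step 1: m = 1.034150, f(m) = -3.166536 < 0 → root in [1.034150, 2.100000]
step 2: m = 1.567075, f(m) = 1.409042 > 0 → root in [1.034150, 1.567075]
step 3: m = 1.300613, f(m) = -1.155786 < 0 → root in [1.300613, 1.567075]
step 4: m = 1.433844, f(m) = 0.050273 > 0 → root in [1.300613, 1.433844]
step 5: m = 1.367228, f(m) = -0.570958 < 0 → root in [1.367228, 1.433844]
Midpoint of [1.367228, 1.433844] = 1.400536

1.400536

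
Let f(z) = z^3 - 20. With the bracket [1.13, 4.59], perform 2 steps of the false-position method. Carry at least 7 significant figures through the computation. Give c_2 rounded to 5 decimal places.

2.23738

f(1.130000) = -18.557103, f(4.590000) = 76.702579
step 1: c = 1.804027, f(c) = -14.128772 < 0 → new bracket [1.804027, 4.590000]
step 2: c = 2.237384, f(c) = -8.799915 < 0 → new bracket [2.237384, 4.590000]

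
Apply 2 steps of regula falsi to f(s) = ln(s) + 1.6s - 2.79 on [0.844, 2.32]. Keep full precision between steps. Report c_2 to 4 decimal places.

False-position update: c = (a·f(b) − b·f(a))/(f(b) − f(a)); replace the endpoint whose sign matches f(c).
f(0.844000) = -1.609203, f(2.320000) = 1.763567
step 1: c = 1.548223, f(c) = 0.124265 > 0 → new bracket [0.844000, 1.548223]
step 2: c = 1.497740, f(c) = 0.010342 > 0 → new bracket [0.844000, 1.497740]

1.4977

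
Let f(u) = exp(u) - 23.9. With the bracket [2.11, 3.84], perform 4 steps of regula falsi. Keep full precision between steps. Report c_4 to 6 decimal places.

f(2.110000) = -15.651759, f(3.840000) = 22.625474
step 1: c = 2.817406, f(c) = -7.166613 < 0 → new bracket [2.817406, 3.840000]
step 2: c = 3.063395, f(c) = -2.499907 < 0 → new bracket [3.063395, 3.840000]
step 3: c = 3.140665, f(c) = -0.780756 < 0 → new bracket [3.140665, 3.840000]
step 4: c = 3.163993, f(c) = -0.235101 < 0 → new bracket [3.163993, 3.840000]

3.163993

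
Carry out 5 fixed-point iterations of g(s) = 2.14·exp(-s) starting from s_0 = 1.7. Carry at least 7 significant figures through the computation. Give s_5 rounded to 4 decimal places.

0.5868

s_1 = g(1.700000) = 0.390943
s_2 = g(0.390943) = 1.447536
s_3 = g(1.447536) = 0.503219
s_4 = g(0.503219) = 1.293805
s_5 = g(1.293805) = 0.586842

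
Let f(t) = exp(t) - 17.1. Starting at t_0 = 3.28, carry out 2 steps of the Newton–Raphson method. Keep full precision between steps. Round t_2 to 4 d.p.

2.8425

f'(t) = exp(t)
t_0 = 3.280000: f = 9.475773, f' = 26.575773 → t_1 = 3.280000 - (9.475773)/(26.575773) = 2.923443
t_1 = 2.923443: f = 1.505239, f' = 18.605239 → t_2 = 2.923443 - (1.505239)/(18.605239) = 2.842539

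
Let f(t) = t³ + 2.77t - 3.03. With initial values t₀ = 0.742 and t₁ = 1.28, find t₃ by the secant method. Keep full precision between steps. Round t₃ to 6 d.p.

Secant update: t_(k+1) = t_k − f(t_k)·(t_k − t_(k-1))/(f(t_k) − f(t_(k-1))).
f(t_0) = -0.566142, f(t_1) = 2.612752
t_2 = 1.280000 - (2.612752)·(1.280000 - 0.742000)/(2.612752 - (-0.566142)) = 0.837815; f(t_2) = -0.121164
t_3 = 0.837815 - (-0.121164)·(0.837815 - 1.280000)/(-0.121164 - (2.612752)) = 0.857412; f(t_3) = -0.024639

0.857412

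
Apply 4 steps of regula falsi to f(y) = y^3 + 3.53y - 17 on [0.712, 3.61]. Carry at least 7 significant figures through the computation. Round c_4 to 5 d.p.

2.06462

f(0.712000) = -14.125696, f(3.610000) = 42.789181
step 1: c = 1.431254, f(c) = -9.015764 < 0 → new bracket [1.431254, 3.610000]
step 2: c = 1.810428, f(c) = -4.675245 < 0 → new bracket [1.810428, 3.610000]
step 3: c = 1.987686, f(c) = -2.130336 < 0 → new bracket [1.987686, 3.610000]
step 4: c = 2.064625, f(c) = -0.911049 < 0 → new bracket [2.064625, 3.610000]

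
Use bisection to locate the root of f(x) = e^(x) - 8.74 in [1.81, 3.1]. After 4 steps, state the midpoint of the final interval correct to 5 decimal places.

2.17281

f(1.810000) = -2.629553, f(3.100000) = 13.457951 (opposite signs)
step 1: m = 2.455000, f(m) = 2.906434 > 0 → root in [1.810000, 2.455000]
step 2: m = 2.132500, f(m) = -0.304070 < 0 → root in [2.132500, 2.455000]
step 3: m = 2.293750, f(m) = 1.172038 > 0 → root in [2.132500, 2.293750]
step 4: m = 2.213125, f(m) = 0.404248 > 0 → root in [2.132500, 2.213125]
Midpoint of [2.132500, 2.213125] = 2.172813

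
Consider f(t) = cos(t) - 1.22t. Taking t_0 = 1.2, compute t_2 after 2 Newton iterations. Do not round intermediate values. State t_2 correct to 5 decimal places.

0.65197

Newton update: t ← t − f(t)/f'(t).
f'(t) = -sin(t) - 1.22
t_0 = 1.200000: f = -1.101642, f' = -2.152039 → t_1 = 1.200000 - (-1.101642)/(-2.152039) = 0.688094
t_1 = 0.688094: f = -0.067016, f' = -1.855066 → t_2 = 0.688094 - (-0.067016)/(-1.855066) = 0.651968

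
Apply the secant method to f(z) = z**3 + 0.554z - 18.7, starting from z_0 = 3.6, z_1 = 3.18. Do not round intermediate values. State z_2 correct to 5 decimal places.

f(z_0) = 29.950400, f(z_1) = 15.219152
z_2 = 3.180000 - (15.219152)·(3.180000 - 3.600000)/(15.219152 - (29.950400)) = 2.746089; f(z_2) = 3.529614

2.74609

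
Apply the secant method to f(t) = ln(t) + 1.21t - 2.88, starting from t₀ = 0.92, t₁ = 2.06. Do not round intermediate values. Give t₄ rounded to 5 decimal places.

1.86505

f(t_0) = -1.850182, f(t_1) = 0.335306
t_2 = 2.060000 - (0.335306)·(2.060000 - 0.920000)/(0.335306 - (-1.850182)) = 1.885097; f(t_2) = 0.034946
t_3 = 1.885097 - (0.034946)·(1.885097 - 2.060000)/(0.034946 - (0.335306)) = 1.864747; f(t_3) = -0.000531
t_4 = 1.864747 - (-0.000531)·(1.864747 - 1.885097)/(-0.000531 - (0.034946)) = 1.865051; f(t_4) = 0.000001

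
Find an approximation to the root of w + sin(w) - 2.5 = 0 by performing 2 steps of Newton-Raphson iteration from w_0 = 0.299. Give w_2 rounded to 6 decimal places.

Newton update: w ← w − f(w)/f'(w).
f'(w) = 1 + cos(w)
w_0 = 0.299000: f = -1.906435, f' = 1.955632 → w_1 = 0.299000 - (-1.906435)/(1.955632) = 1.273844
w_1 = 1.273844: f = -0.269924, f' = 1.292607 → w_2 = 1.273844 - (-0.269924)/(1.292607) = 1.482665

1.482665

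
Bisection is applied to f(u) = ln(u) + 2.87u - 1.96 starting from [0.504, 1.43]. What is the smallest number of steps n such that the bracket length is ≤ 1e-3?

10

Initial width b − a = 1.43 − 0.504 = 0.926000.
After n steps the width is (b−a)/2^n; need (b−a)/2^n ≤ 1e-3.
So n ≥ log₂(0.926000/1e-3) = log₂(926.0000) ≈ 9.8549.
Hence n = 10.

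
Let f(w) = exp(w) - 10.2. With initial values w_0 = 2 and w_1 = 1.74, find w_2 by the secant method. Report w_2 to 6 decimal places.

Secant update: w_(k+1) = w_k − f(w_k)·(w_k − w_(k-1))/(f(w_k) − f(w_(k-1))).
f(w_0) = -2.810944, f(w_1) = -4.502657
w_2 = 1.740000 - (-4.502657)·(1.740000 - 2.000000)/(-4.502657 - (-2.810944)) = 2.432015; f(w_2) = 1.181794

2.432015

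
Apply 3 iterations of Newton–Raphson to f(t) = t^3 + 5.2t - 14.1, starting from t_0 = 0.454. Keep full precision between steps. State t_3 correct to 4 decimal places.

f'(t) = 3t^2 + 5.2
t_0 = 0.454000: f = -11.645623, f' = 5.818348 → t_1 = 0.454000 - (-11.645623)/(5.818348) = 2.455534
t_1 = 2.455534: f = 13.474789, f' = 23.288947 → t_2 = 2.455534 - (13.474789)/(23.288947) = 1.876943
t_2 = 1.876943: f = 2.272411, f' = 15.768742 → t_3 = 1.876943 - (2.272411)/(15.768742) = 1.732834

1.7328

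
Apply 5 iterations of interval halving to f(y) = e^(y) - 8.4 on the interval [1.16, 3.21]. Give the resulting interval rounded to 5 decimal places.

[2.12094, 2.18500]

f(1.160000) = -5.210067, f(3.210000) = 16.379086 (opposite signs)
step 1: m = 2.185000, f(m) = 0.490649 > 0 → root in [1.160000, 2.185000]
step 2: m = 1.672500, f(m) = -3.074535 < 0 → root in [1.672500, 2.185000]
step 3: m = 1.928750, f(m) = -1.519096 < 0 → root in [1.928750, 2.185000]
step 4: m = 2.056875, f(m) = -0.578511 < 0 → root in [2.056875, 2.185000]
step 5: m = 2.120938, f(m) = -0.061048 < 0 → root in [2.120938, 2.185000]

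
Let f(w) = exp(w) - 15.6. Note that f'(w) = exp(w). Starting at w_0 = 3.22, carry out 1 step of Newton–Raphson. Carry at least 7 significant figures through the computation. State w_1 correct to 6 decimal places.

2.843299

w_0 = 3.220000: f = 9.428120, f' = 25.028120 → w_1 = 3.220000 - (9.428120)/(25.028120) = 2.843299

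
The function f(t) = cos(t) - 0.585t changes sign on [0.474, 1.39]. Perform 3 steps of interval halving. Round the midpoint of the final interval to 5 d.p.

f(0.474000) = 0.612460, f(1.390000) = -0.633337 (opposite signs)
step 1: m = 0.932000, f(m) = 0.051010 > 0 → root in [0.932000, 1.390000]
step 2: m = 1.161000, f(m) = -0.280762 < 0 → root in [0.932000, 1.161000]
step 3: m = 1.046500, f(m) = -0.111599 < 0 → root in [0.932000, 1.046500]
Midpoint of [0.932000, 1.046500] = 0.989250

0.98925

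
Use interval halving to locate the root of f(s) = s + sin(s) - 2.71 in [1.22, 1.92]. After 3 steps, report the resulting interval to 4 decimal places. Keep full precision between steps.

f(1.220000) = -0.550901, f(1.920000) = 0.149645 (opposite signs)
step 1: m = 1.570000, f(m) = -0.140000 < 0 → root in [1.570000, 1.920000]
step 2: m = 1.745000, f(m) = 0.019865 > 0 → root in [1.570000, 1.745000]
step 3: m = 1.657500, f(m) = -0.056256 < 0 → root in [1.657500, 1.745000]

[1.6575, 1.7450]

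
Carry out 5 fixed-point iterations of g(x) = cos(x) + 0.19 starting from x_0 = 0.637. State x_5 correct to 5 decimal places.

0.89626

x_1 = g(0.637000) = 0.993884
x_2 = g(0.993884) = 0.735439
x_3 = g(0.735439) = 0.931536
x_4 = g(0.931536) = 0.786602
x_5 = g(0.786602) = 0.896255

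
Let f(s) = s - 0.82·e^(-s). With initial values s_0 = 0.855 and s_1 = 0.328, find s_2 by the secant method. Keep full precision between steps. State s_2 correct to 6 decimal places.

0.508036

f(s_0) = 0.506268, f(s_1) = -0.262698
s_2 = 0.328000 - (-0.262698)·(0.328000 - 0.855000)/(-0.262698 - (0.506268)) = 0.508036; f(s_2) = 0.014662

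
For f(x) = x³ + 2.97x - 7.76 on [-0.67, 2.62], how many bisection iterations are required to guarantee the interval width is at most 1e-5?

Initial width b − a = 2.62 − -0.67 = 3.290000.
After n steps the width is (b−a)/2^n; need (b−a)/2^n ≤ 1e-5.
So n ≥ log₂(3.290000/1e-5) = log₂(329000.0000) ≈ 18.3277.
Hence n = 19.

19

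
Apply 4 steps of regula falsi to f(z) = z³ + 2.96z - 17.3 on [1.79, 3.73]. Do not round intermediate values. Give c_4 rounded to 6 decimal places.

f(1.790000) = -6.266261, f(3.730000) = 45.635917
step 1: c = 2.024220, f(c) = -3.014130 < 0 → new bracket [2.024220, 3.730000]
step 2: c = 2.129902, f(c) = -1.333219 < 0 → new bracket [2.129902, 3.730000]
step 3: c = 2.175321, f(c) = -0.567380 < 0 → new bracket [2.175321, 3.730000]
step 4: c = 2.194413, f(c) = -0.237458 < 0 → new bracket [2.194413, 3.730000]

2.194413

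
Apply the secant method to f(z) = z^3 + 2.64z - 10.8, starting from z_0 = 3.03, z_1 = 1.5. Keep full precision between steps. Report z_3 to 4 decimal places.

f(z_0) = 25.017327, f(z_1) = -3.465000
z_2 = 1.500000 - (-3.465000)·(1.500000 - 3.030000)/(-3.465000 - (25.017327)) = 1.686131; f(z_2) = -1.554878
z_3 = 1.686131 - (-1.554878)·(1.686131 - 1.500000)/(-1.554878 - (-3.465000)) = 1.837646; f(z_3) = 0.257008

1.8376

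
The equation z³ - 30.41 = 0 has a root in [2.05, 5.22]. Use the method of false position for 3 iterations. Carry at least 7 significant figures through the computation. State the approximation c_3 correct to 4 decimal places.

f(2.050000) = -21.794875, f(5.220000) = 111.826648
step 1: c = 2.567056, f(c) = -13.493683 < 0 → new bracket [2.567056, 5.220000]
step 2: c = 2.852707, f(c) = -7.194838 < 0 → new bracket [2.852707, 5.220000]
step 3: c = 2.995810, f(c) = -3.522970 < 0 → new bracket [2.995810, 5.220000]

2.9958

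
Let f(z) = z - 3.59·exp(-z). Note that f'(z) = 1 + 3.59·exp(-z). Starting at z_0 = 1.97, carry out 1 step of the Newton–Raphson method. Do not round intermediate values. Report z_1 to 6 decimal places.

0.990858

z_0 = 1.970000: f = 1.469350, f' = 1.500650 → z_1 = 1.970000 - (1.469350)/(1.500650) = 0.990858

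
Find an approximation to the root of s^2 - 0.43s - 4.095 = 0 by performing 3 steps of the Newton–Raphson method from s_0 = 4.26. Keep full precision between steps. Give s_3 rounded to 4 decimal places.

f'(s) = 2s - 0.43
s_0 = 4.260000: f = 12.220800, f' = 8.090000 → s_1 = 4.260000 - (12.220800)/(8.090000) = 2.749394
s_1 = 2.749394: f = 2.281930, f' = 5.068789 → s_2 = 2.749394 - (2.281930)/(5.068789) = 2.299202
s_2 = 2.299202: f = 0.202673, f' = 4.168404 → s_3 = 2.299202 - (0.202673)/(4.168404) = 2.250581

2.2506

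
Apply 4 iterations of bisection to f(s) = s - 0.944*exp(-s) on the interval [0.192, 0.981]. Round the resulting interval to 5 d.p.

f(0.192000) = -0.587090, f(0.981000) = 0.627060 (opposite signs)
step 1: m = 0.586500, f(m) = 0.061380 > 0 → root in [0.192000, 0.586500]
step 2: m = 0.389250, f(m) = -0.250371 < 0 → root in [0.389250, 0.586500]
step 3: m = 0.487875, f(m) = -0.091675 < 0 → root in [0.487875, 0.586500]
step 4: m = 0.537188, f(m) = -0.014476 < 0 → root in [0.537188, 0.586500]

[0.53719, 0.58650]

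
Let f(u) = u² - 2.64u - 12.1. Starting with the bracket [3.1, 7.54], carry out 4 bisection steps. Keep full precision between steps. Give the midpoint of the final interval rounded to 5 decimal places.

f(3.100000) = -10.674000, f(7.540000) = 24.846000 (opposite signs)
step 1: m = 5.320000, f(m) = 2.157600 > 0 → root in [3.100000, 5.320000]
step 2: m = 4.210000, f(m) = -5.490300 < 0 → root in [4.210000, 5.320000]
step 3: m = 4.765000, f(m) = -1.974375 < 0 → root in [4.765000, 5.320000]
step 4: m = 5.042500, f(m) = 0.014606 > 0 → root in [4.765000, 5.042500]
Midpoint of [4.765000, 5.042500] = 4.903750

4.90375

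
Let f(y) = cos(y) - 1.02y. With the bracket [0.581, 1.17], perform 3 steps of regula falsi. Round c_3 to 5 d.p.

0.73027

f(0.581000) = 0.243294, f(1.170000) = -0.803248
step 1: c = 0.717927, f(c) = 0.020885 > 0 → new bracket [0.717927, 1.170000]
step 2: c = 0.729384, f(c) = 0.001614 > 0 → new bracket [0.729384, 1.170000]
step 3: c = 0.730267, f(c) = 0.000124 > 0 → new bracket [0.730267, 1.170000]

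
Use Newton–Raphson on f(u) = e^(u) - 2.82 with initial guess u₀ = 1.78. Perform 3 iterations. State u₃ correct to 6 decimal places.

1.036983

Newton update: u ← u − f(u)/f'(u).
f'(u) = e^(u)
u_0 = 1.780000: f = 3.109856, f' = 5.929856 → u_1 = 1.780000 - (3.109856)/(5.929856) = 1.255560
u_1 = 1.255560: f = 0.689802, f' = 3.509802 → u_2 = 1.255560 - (0.689802)/(3.509802) = 1.059024
u_2 = 1.059024: f = 0.063555, f' = 2.883555 → u_3 = 1.059024 - (0.063555)/(2.883555) = 1.036983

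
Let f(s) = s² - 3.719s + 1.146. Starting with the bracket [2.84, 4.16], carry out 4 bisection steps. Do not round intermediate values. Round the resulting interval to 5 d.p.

[3.33500, 3.41750]

f(2.840000) = -1.350360, f(4.160000) = 2.980560 (opposite signs)
step 1: m = 3.500000, f(m) = 0.379500 > 0 → root in [2.840000, 3.500000]
step 2: m = 3.170000, f(m) = -0.594330 < 0 → root in [3.170000, 3.500000]
step 3: m = 3.335000, f(m) = -0.134640 < 0 → root in [3.335000, 3.500000]
step 4: m = 3.417500, f(m) = 0.115624 > 0 → root in [3.335000, 3.417500]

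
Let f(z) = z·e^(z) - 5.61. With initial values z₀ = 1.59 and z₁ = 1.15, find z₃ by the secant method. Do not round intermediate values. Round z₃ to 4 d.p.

1.3994

f(z_0) = 2.186961, f(z_1) = -1.978078
z_2 = 1.150000 - (-1.978078)·(1.150000 - 1.590000)/(-1.978078 - (2.186961)) = 1.358967; f(z_2) = -0.320671
z_3 = 1.358967 - (-0.320671)·(1.358967 - 1.150000)/(-0.320671 - (-1.978078)) = 1.399397; f(z_3) = 0.061415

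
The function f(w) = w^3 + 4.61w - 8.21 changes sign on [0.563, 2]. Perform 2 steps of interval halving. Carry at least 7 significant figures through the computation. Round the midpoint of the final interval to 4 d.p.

1.4611

f(0.563000) = -5.436116, f(2.000000) = 9.010000 (opposite signs)
step 1: m = 1.281500, f(m) = -0.197752 < 0 → root in [1.281500, 2.000000]
step 2: m = 1.640750, f(m) = 3.770856 > 0 → root in [1.281500, 1.640750]
Midpoint of [1.281500, 1.640750] = 1.461125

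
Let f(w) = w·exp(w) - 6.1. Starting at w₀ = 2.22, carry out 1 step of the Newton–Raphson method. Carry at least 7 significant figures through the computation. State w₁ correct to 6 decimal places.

1.736309

Newton update: w ← w − f(w)/f'(w).
f'(w) = (w + 1)·exp(w)
w_0 = 2.220000: f = 14.340275, f' = 29.647605 → w_1 = 2.220000 - (14.340275)/(29.647605) = 1.736309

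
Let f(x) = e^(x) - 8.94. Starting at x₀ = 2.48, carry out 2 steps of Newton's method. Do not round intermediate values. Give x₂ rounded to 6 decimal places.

f'(x) = e^(x)
x_0 = 2.480000: f = 3.001264, f' = 11.941264 → x_1 = 2.480000 - (3.001264)/(11.941264) = 2.228664
x_1 = 2.228664: f = 0.347454, f' = 9.287454 → x_2 = 2.228664 - (0.347454)/(9.287454) = 2.191253

2.191253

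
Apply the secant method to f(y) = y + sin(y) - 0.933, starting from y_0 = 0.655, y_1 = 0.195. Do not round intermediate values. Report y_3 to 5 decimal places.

0.47550

f(y_0) = 0.331159, f(y_1) = -0.544233
y_2 = 0.195000 - (-0.544233)·(0.195000 - 0.655000)/(-0.544233 - (0.331159)) = 0.480983; f(y_2) = 0.010634
y_3 = 0.480983 - (0.010634)·(0.480983 - 0.195000)/(0.010634 - (-0.544233)) = 0.475502; f(y_3) = 0.000287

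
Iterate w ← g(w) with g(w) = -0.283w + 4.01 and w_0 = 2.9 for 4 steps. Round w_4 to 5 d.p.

3.12404

w_1 = g(2.900000) = 3.189300
w_2 = g(3.189300) = 3.107428
w_3 = g(3.107428) = 3.130598
w_4 = g(3.130598) = 3.124041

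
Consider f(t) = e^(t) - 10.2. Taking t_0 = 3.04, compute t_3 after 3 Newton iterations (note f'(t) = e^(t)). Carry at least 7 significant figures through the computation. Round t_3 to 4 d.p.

Newton update: t ← t − f(t)/f'(t).
t_0 = 3.040000: f = 10.705243, f' = 20.905243 → t_1 = 3.040000 - (10.705243)/(20.905243) = 2.527916
t_1 = 2.527916: f = 2.327370, f' = 12.527370 → t_2 = 2.527916 - (2.327370)/(12.527370) = 2.342133
t_2 = 2.342133: f = 0.203404, f' = 10.403404 → t_3 = 2.342133 - (0.203404)/(10.403404) = 2.322581

2.3226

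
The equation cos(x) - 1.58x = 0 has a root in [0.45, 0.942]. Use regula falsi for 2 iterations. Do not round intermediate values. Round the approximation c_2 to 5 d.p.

f(0.450000) = 0.189447, f(0.942000) = -0.900188
step 1: c = 0.535541, f(c) = 0.013839 > 0 → new bracket [0.535541, 0.942000]
step 2: c = 0.541695, f(c) = 0.000959 > 0 → new bracket [0.541695, 0.942000]

0.54169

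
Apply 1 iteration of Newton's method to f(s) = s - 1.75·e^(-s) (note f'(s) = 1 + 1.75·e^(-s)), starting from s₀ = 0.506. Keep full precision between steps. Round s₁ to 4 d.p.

0.7732

Newton update: s ← s − f(s)/f'(s).
s_0 = 0.506000: f = -0.549079, f' = 2.055079 → s_1 = 0.506000 - (-0.549079)/(2.055079) = 0.773182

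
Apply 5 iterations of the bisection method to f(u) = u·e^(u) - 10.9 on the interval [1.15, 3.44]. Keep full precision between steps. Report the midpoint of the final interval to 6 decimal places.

f(1.150000) = -7.268078, f(3.440000) = 96.383136 (opposite signs)
step 1: m = 2.295000, f(m) = 11.876581 > 0 → root in [1.150000, 2.295000]
step 2: m = 1.722500, f(m) = -1.256571 < 0 → root in [1.722500, 2.295000]
step 3: m = 2.008750, f(m) = 4.073211 > 0 → root in [1.722500, 2.008750]
step 4: m = 1.865625, f(m) = 1.151885 > 0 → root in [1.722500, 1.865625]
step 5: m = 1.794062, f(m) = -0.110806 < 0 → root in [1.794062, 1.865625]
Midpoint of [1.794062, 1.865625] = 1.829844

1.829844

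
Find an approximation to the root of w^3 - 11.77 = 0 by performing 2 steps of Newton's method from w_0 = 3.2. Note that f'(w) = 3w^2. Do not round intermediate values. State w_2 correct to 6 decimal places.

2.297190

w_0 = 3.200000: f = 20.998000, f' = 30.720000 → w_1 = 3.200000 - (20.998000)/(30.720000) = 2.516471
w_1 = 2.516471: f = 4.165877, f' = 18.997884 → w_2 = 2.516471 - (4.165877)/(18.997884) = 2.297190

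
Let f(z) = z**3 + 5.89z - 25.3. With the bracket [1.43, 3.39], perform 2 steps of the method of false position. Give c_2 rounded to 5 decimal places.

2.19751

f(1.430000) = -13.953093, f(3.390000) = 33.625319
step 1: c = 2.004800, f(c) = -5.433993 < 0 → new bracket [2.004800, 3.390000]
step 2: c = 2.197511, f(c) = -1.744759 < 0 → new bracket [2.197511, 3.390000]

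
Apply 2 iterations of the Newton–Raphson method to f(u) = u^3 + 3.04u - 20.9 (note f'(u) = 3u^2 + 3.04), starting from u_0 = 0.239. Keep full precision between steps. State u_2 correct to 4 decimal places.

u_0 = 0.239000: f = -20.159788, f' = 3.211363 → u_1 = 0.239000 - (-20.159788)/(3.211363) = 6.516642
u_1 = 6.516642: f = 275.650404, f' = 130.439879 → u_2 = 6.516642 - (275.650404)/(130.439879) = 4.403405

4.4034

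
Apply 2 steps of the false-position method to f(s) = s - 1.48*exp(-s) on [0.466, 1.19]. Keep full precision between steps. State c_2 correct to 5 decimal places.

False-position update: c = (a·f(b) − b·f(a))/(f(b) − f(a)); replace the endpoint whose sign matches f(c).
f(0.466000) = -0.462711, f(1.190000) = 0.739753
step 1: c = 0.744597, f(c) = 0.041707 > 0 → new bracket [0.466000, 0.744597]
step 2: c = 0.721562, f(c) = 0.002292 > 0 → new bracket [0.466000, 0.721562]

0.72156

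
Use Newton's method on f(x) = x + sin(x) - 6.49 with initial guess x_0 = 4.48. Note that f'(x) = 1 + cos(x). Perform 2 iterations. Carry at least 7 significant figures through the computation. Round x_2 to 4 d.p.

3.0722

Newton update: x ← x − f(x)/f'(x).
x_0 = 4.480000: f = -2.983119, f' = 0.769697 → x_1 = 4.480000 - (-2.983119)/(0.769697) = 8.355705
x_1 = 8.355705: f = 2.742460, f' = 0.519063 → x_2 = 8.355705 - (2.742460)/(0.519063) = 3.072218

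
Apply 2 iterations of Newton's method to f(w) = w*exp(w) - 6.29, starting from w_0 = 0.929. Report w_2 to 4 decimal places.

f'(w) = (w+1)*exp(w)
w_0 = 0.929000: f = -3.937794, f' = 4.884182 → w_1 = 0.929000 - (-3.937794)/(4.884182) = 1.735234
w_1 = 1.735234: f = 3.549222, f' = 15.509478 → w_2 = 1.735234 - (3.549222)/(15.509478) = 1.506392

1.5064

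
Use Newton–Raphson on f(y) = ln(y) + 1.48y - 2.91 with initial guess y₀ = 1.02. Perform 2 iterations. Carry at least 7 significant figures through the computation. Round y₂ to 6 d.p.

f'(y) = 1/y + 1.48
y_0 = 1.020000: f = -1.380597, f' = 2.460392 → y_1 = 1.020000 - (-1.380597)/(2.460392) = 1.581129
y_1 = 1.581129: f = -0.111790, f' = 2.112459 → y_2 = 1.581129 - (-0.111790)/(2.112459) = 1.634048

1.634048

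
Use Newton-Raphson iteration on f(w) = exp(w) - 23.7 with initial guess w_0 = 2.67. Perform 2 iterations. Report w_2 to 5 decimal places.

3.17561

Newton update: w ← w − f(w)/f'(w).
f'(w) = exp(w)
w_0 = 2.670000: f = -9.260031, f' = 14.439969 → w_1 = 2.670000 - (-9.260031)/(14.439969) = 3.311278
w_1 = 3.311278: f = 3.720139, f' = 27.420139 → w_2 = 3.311278 - (3.720139)/(27.420139) = 3.175606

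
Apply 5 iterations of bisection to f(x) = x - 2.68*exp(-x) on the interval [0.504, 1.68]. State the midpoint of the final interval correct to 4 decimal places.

f(0.504000) = -1.115013, f(1.680000) = 1.180518 (opposite signs)
step 1: m = 1.092000, f(m) = 0.192740 > 0 → root in [0.504000, 1.092000]
step 2: m = 0.798000, f(m) = -0.408612 < 0 → root in [0.798000, 1.092000]
step 3: m = 0.945000, f(m) = -0.096661 < 0 → root in [0.945000, 1.092000]
step 4: m = 1.018500, f(m) = 0.050655 > 0 → root in [0.945000, 1.018500]
step 5: m = 0.981750, f(m) = -0.022325 < 0 → root in [0.981750, 1.018500]
Midpoint of [0.981750, 1.018500] = 1.000125

1.0001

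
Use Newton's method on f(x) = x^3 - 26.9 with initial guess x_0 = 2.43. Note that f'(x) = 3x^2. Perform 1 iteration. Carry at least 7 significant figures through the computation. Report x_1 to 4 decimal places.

x_0 = 2.430000: f = -12.551093, f' = 17.714700 → x_1 = 2.430000 - (-12.551093)/(17.714700) = 3.138513

3.1385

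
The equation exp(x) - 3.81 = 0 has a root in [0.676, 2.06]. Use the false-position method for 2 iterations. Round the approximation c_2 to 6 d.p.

1.263153

False-position update: c = (a·f(b) − b·f(a))/(f(b) − f(a)); replace the endpoint whose sign matches f(c).
f(0.676000) = -1.844002, f(2.060000) = 4.035970
step 1: c = 1.110032, f(c) = -0.775543 < 0 → new bracket [1.110032, 2.060000]
step 2: c = 1.263153, f(c) = -0.273446 < 0 → new bracket [1.263153, 2.060000]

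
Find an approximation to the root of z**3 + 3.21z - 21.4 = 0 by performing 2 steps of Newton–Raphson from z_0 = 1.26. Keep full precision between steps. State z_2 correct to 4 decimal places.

2.5572

Newton update: z ← z − f(z)/f'(z).
f'(z) = 3z**2 + 3.21
z_0 = 1.260000: f = -15.355024, f' = 7.972800 → z_1 = 1.260000 - (-15.355024)/(7.972800) = 3.185926
z_1 = 3.185926: f = 21.164373, f' = 33.660376 → z_2 = 3.185926 - (21.164373)/(33.660376) = 2.557164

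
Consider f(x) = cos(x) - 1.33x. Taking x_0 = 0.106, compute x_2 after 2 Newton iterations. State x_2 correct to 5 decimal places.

f'(x) = -sin(x) - 1.33
x_0 = 0.106000: f = 0.853407, f' = -1.435802 → x_1 = 0.106000 - (0.853407)/(-1.435802) = 0.700377
x_1 = 0.700377: f = -0.166902, f' = -1.974506 → x_2 = 0.700377 - (-0.166902)/(-1.974506) = 0.615848

0.61585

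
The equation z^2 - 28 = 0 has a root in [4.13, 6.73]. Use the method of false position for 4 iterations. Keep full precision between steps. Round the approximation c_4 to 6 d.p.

5.291235

f(4.130000) = -10.943100, f(6.730000) = 17.292900
step 1: c = 5.137652, f(c) = -1.604533 < 0 → new bracket [5.137652, 6.730000]
step 2: c = 5.272854, f(c) = -0.197009 < 0 → new bracket [5.272854, 6.730000]
step 3: c = 5.289268, f(c) = -0.023648 < 0 → new bracket [5.289268, 6.730000]
step 4: c = 5.291235, f(c) = -0.002831 < 0 → new bracket [5.291235, 6.730000]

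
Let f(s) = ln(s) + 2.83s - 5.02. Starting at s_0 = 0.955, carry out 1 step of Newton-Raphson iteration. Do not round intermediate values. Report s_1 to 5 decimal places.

1.56457

Newton update: s ← s − f(s)/f'(s).
f'(s) = 1/s + 2.83
s_0 = 0.955000: f = -2.363394, f' = 3.877120 → s_1 = 0.955000 - (-2.363394)/(3.877120) = 1.564575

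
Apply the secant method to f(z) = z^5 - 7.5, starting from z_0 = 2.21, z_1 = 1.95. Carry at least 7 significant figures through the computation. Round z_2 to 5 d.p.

1.73059

f(z_0) = 45.218297, f(z_1) = 20.695062
z_2 = 1.950000 - (20.695062)·(1.950000 - 2.210000)/(20.695062 - (45.218297)) = 1.730587; f(z_2) = 8.022698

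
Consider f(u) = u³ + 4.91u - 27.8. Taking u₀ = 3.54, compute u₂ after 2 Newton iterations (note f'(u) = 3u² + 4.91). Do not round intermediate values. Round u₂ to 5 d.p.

u_0 = 3.540000: f = 33.943264, f' = 42.504800 → u_1 = 3.540000 - (33.943264)/(42.504800) = 2.741425
u_1 = 2.741425: f = 6.263337, f' = 27.456236 → u_2 = 2.741425 - (6.263337)/(27.456236) = 2.513304

2.51330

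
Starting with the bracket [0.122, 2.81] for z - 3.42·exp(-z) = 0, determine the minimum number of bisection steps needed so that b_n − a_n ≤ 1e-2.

Initial width b − a = 2.81 − 0.122 = 2.688000.
After n steps the width is (b−a)/2^n; need (b−a)/2^n ≤ 1e-2.
So n ≥ log₂(2.688000/1e-2) = log₂(268.8000) ≈ 8.0704.
Hence n = 9.

9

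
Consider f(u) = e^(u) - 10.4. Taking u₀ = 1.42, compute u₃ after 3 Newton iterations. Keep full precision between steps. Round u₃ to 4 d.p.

f'(u) = e^(u)
u_0 = 1.420000: f = -6.262880, f' = 4.137120 → u_1 = 1.420000 - (-6.262880)/(4.137120) = 2.933826
u_1 = 2.933826: f = 8.399415, f' = 18.799415 → u_2 = 2.933826 - (8.399415)/(18.799415) = 2.487034
u_2 = 2.487034: f = 1.625561, f' = 12.025561 → u_3 = 2.487034 - (1.625561)/(12.025561) = 2.351859

2.3519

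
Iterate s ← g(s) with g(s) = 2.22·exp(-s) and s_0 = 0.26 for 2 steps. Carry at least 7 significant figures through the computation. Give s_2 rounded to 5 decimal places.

s_1 = g(0.260000) = 1.711735
s_2 = g(1.711735) = 0.400826

0.40083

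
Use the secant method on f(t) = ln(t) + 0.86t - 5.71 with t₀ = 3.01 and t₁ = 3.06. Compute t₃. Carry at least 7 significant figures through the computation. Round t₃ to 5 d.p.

f(t_0) = -2.019460, f(t_1) = -1.959985
t_2 = 3.060000 - (-1.959985)·(3.060000 - 3.010000)/(-1.959985 - (-2.019460)) = 4.707743; f(t_2) = -0.112132
t_3 = 4.707743 - (-0.112132)·(4.707743 - 3.060000)/(-0.112132 - (-1.959985)) = 4.807732; f(t_3) = -0.005125

4.80773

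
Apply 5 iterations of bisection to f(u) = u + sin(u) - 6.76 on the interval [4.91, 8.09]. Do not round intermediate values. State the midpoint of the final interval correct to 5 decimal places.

6.54969

f(4.910000) = -2.830538, f(8.090000) = 2.302277 (opposite signs)
step 1: m = 6.500000, f(m) = -0.044880 < 0 → root in [6.500000, 8.090000]
step 2: m = 7.295000, f(m) = 1.382796 > 0 → root in [6.500000, 7.295000]
step 3: m = 6.897500, f(m) = 0.713899 > 0 → root in [6.500000, 6.897500]
step 4: m = 6.698750, f(m) = 0.342457 > 0 → root in [6.500000, 6.698750]
step 5: m = 6.599375, f(m) = 0.150322 > 0 → root in [6.500000, 6.599375]
Midpoint of [6.500000, 6.599375] = 6.549688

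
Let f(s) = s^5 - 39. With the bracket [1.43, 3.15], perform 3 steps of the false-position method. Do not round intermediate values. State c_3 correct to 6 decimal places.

f(1.430000) = -33.020289, f(3.150000) = 271.136420
step 1: c = 1.616729, f(c) = -27.954478 < 0 → new bracket [1.616729, 3.150000]
step 2: c = 1.760036, f(c) = -22.110853 < 0 → new bracket [1.760036, 3.150000]
step 3: c = 1.864839, f(c) = -16.446858 < 0 → new bracket [1.864839, 3.150000]

1.864839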